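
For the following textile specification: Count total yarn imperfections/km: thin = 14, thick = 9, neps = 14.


Formula: Total = thin places + thick places + neps
Total = 14 + 9 + 14
Total = 37 imperfections/km

37 imperfections/km


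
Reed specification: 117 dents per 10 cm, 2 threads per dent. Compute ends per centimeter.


Formula: EPC = (dents per 10 cm * ends per dent) / 10
Step 1: Total ends per 10 cm = 117 * 2 = 234
Step 2: EPC = 234 / 10 = 23.4 ends/cm

23.4 ends/cm


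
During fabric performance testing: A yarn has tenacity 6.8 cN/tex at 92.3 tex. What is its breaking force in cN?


Formula: Breaking force = Tenacity * Linear density
F = 6.8 cN/tex * 92.3 tex
F = 627.64 cN

627.64 cN


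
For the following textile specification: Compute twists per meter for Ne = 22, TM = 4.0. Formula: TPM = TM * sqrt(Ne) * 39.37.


Formula: TPM = TM * sqrt(Ne) * 39.37
Step 1: sqrt(Ne) = sqrt(22) = 4.6904
Step 2: TM * sqrt(Ne) = 4.0 * 4.6904 = 18.7616
Step 3: TPM = 18.7616 * 39.37 = 739 twists/m

739 twists/m


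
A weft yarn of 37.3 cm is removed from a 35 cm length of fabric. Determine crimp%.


Formula: Crimp% = ((L_yarn - L_fabric) / L_fabric) * 100
Step 1: Extension = 37.3 - 35 = 2.3 cm
Step 2: Crimp% = (2.3 / 35) * 100
Step 3: Crimp% = 0.065714 * 100 = 6.5714% ≈ 6.6%

6.6%


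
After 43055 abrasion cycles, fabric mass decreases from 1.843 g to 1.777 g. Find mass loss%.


Formula: Mass loss% = ((m_before - m_after) / m_before) * 100
Step 1: Mass loss = 1.843 - 1.777 = 0.066 g
Step 2: Ratio = 0.066 / 1.843 = 0.0358112
Step 3: Mass loss% = 0.0358112 * 100 = 3.58112% ≈ 3.58%

3.58%


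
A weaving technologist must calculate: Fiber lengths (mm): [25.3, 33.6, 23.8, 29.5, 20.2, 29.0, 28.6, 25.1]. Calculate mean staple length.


Formula: Mean = sum of lengths / count
Sum = 25.3 + 33.6 + 23.8 + 29.5 + 20.2 + 29.0 + 28.6 + 25.1
Sum = 215.1 mm
Mean = 215.1 / 8 = 26.89 mm

26.89 mm


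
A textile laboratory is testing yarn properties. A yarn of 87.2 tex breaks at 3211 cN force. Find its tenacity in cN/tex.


Formula: Tenacity = Breaking force / Linear density
Tenacity = 3211 cN / 87.2 tex
Tenacity = 36.82 cN/tex

36.82 cN/tex


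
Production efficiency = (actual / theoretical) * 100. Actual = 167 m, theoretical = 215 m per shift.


Formula: Efficiency% = (Actual output / Theoretical output) * 100
Efficiency% = (167 / 215) * 100
Efficiency% = 0.776744 * 100 = 77.6744% ≈ 77.7%

77.7%


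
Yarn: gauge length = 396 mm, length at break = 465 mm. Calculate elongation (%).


Formula: Elongation (%) = ((L_break - L0) / L0) * 100
Step 1: Extension = 465 - 396 = 69 mm
Step 2: Elongation = (69 / 396) * 100
Step 3: Elongation = 0.174242 * 100 = 17.4242% ≈ 17.4%

17.4%


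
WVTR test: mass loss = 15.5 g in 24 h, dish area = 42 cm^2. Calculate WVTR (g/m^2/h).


Formula: WVTR = mass_loss / (area * time)
Step 1: Convert area: 42 cm^2 = 0.0042 m^2
Step 2: WVTR = 15.5 g / (0.0042 m^2 * 24 h)
Step 3: WVTR = 15.5 / 0.1008 = 153.8 g/m^2/h

153.8 g/m^2/h


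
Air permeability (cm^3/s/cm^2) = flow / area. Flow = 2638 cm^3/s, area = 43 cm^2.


Formula: Air Permeability = Airflow / Test Area
AP = 2638 cm^3/s / 43 cm^2
AP = 61.3 cm^3/s/cm^2

61.3 cm^3/s/cm^2


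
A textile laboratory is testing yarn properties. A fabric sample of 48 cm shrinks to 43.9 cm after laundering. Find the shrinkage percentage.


Formula: Shrinkage% = ((L_before - L_after) / L_before) * 100
Step 1: Shrinkage = 48 - 43.9 = 4.1 cm
Step 2: Shrinkage% = (4.1 / 48) * 100
Step 3: Shrinkage% = 0.085417 * 100 = 8.5417% ≈ 8.5%

8.5%


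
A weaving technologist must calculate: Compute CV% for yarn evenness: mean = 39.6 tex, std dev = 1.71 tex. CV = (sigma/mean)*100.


Formula: CV% = (standard deviation / mean) * 100
Step 1: Ratio = 1.71 / 39.6 = 0.043182
Step 2: CV% = 0.043182 * 100 = 4.3182% ≈ 4.3%

4.3%


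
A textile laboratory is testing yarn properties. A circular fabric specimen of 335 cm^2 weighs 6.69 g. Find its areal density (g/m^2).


Formula: GSM = mass_g / area_m2
Step 1: Convert area: 335 cm^2 = 335 / 10000 = 0.0335 m^2
Step 2: GSM = 6.69 g / 0.0335 m^2 = 199.7 g/m^2

199.7 g/m^2


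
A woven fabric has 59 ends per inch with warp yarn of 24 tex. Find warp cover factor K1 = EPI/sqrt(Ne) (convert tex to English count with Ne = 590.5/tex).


Formula: K1 = EPI / sqrt(Ne), with Ne = 590.5 / tex_warp
Step 1: Ne = 590.5 / 24 = 24.604
Step 2: sqrt(Ne) = sqrt(24.604) = 4.9602
Step 3: K1 = 59 / 4.9602 = 11.9

11.9


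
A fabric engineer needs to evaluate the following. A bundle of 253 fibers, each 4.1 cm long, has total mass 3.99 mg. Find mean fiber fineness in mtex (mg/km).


Formula: fineness (mtex) = mass (mg) / total length (km) = (mass_mg / total_length_m) * 1000
Step 1: Convert fiber length: 4.1 cm = 0.041 m
Step 2: Total fiber length = 253 * 0.041 = 10.373 m
Step 3: Linear density = 3.99 mg / 10.373 m = 0.3847 mg/m
Step 4: fineness = 0.3847 * 1000 = 384.7 mtex

384.7 mtex


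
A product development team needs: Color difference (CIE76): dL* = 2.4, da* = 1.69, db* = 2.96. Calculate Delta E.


Formula: Delta E = sqrt(dL*^2 + da*^2 + db*^2)
Step 1: dL*^2 = 2.4^2 = 5.76
Step 2: da*^2 = 1.69^2 = 2.8561
Step 3: db*^2 = 2.96^2 = 8.7616
Step 4: Sum = 5.76 + 2.8561 + 8.7616 = 17.3777
Step 5: Delta E = sqrt(17.3777) = 4.17

4.17 Delta E


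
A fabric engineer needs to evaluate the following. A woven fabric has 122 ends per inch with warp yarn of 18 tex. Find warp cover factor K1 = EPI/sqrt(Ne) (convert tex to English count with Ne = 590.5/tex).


Formula: K1 = EPI / sqrt(Ne), with Ne = 590.5 / tex_warp
Step 1: Ne = 590.5 / 18 = 32.806
Step 2: sqrt(Ne) = sqrt(32.806) = 5.7277
Step 3: K1 = 122 / 5.7277 = 21.3

21.3


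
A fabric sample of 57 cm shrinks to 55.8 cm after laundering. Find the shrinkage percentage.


Formula: Shrinkage% = ((L_before - L_after) / L_before) * 100
Step 1: Shrinkage = 57 - 55.8 = 1.2 cm
Step 2: Shrinkage% = (1.2 / 57) * 100
Step 3: Shrinkage% = 0.021053 * 100 = 2.1053% ≈ 2.1%

2.1%


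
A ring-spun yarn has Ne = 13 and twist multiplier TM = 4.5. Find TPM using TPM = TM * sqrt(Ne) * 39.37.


Formula: TPM = TM * sqrt(Ne) * 39.37
Step 1: sqrt(Ne) = sqrt(13) = 3.6056
Step 2: TM * sqrt(Ne) = 4.5 * 3.6056 = 16.2252
Step 3: TPM = 16.2252 * 39.37 = 639 twists/m

639 twists/m


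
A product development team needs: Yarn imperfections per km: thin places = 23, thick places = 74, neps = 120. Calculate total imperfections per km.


Formula: Total = thin places + thick places + neps
Total = 23 + 74 + 120
Total = 217 imperfections/km

217 imperfections/km


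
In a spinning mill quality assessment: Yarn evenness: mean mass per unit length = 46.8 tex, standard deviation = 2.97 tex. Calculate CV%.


Formula: CV% = (standard deviation / mean) * 100
Step 1: Ratio = 2.97 / 46.8 = 0.063462
Step 2: CV% = 0.063462 * 100 = 6.3462% ≈ 6.3%

6.3%


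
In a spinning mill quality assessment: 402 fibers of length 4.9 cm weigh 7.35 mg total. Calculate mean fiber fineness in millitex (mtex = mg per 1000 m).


Formula: fineness (mtex) = mass (mg) / total length (km) = (mass_mg / total_length_m) * 1000
Step 1: Convert fiber length: 4.9 cm = 0.049 m
Step 2: Total fiber length = 402 * 0.049 = 19.698 m
Step 3: Linear density = 7.35 mg / 19.698 m = 0.3731 mg/m
Step 4: fineness = 0.3731 * 1000 = 373.1 mtex

373.1 mtex


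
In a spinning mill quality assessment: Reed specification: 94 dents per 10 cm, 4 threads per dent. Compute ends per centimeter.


Formula: EPC = (dents per 10 cm * ends per dent) / 10
Step 1: Total ends per 10 cm = 94 * 4 = 376
Step 2: EPC = 376 / 10 = 37.6 ends/cm

37.6 ends/cm


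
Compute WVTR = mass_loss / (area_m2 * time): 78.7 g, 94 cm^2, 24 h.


Formula: WVTR = mass_loss / (area * time)
Step 1: Convert area: 94 cm^2 = 0.0094 m^2
Step 2: WVTR = 78.7 g / (0.0094 m^2 * 24 h)
Step 3: WVTR = 78.7 / 0.2256 = 348.8 g/m^2/h

348.8 g/m^2/h


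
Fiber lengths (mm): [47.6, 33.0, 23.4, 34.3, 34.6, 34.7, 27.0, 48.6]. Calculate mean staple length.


Formula: Mean = sum of lengths / count
Sum = 47.6 + 33.0 + 23.4 + 34.3 + 34.6 + 34.7 + 27.0 + 48.6
Sum = 283.2 mm
Mean = 283.2 / 8 = 35.40 mm

35.40 mm


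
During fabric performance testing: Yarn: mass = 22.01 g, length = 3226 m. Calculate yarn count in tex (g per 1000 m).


Formula: Tex = (mass_g / length_m) * 1000
Substituting: Tex = (22.01 / 3226) * 1000
Intermediate: 22.01 / 3226 = 0.00682269 g/m
Tex = 0.00682269 * 1000 = 6.82 tex

6.82 tex


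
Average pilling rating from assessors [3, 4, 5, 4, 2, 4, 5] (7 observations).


Formula: Mean = sum / count
Sum = 3 + 4 + 5 + 4 + 2 + 4 + 5 = 27
Mean = 27 / 7 = 3.9

3.9


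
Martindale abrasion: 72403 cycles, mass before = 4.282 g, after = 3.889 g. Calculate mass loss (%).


Formula: Mass loss% = ((m_before - m_after) / m_before) * 100
Step 1: Mass loss = 4.282 - 3.889 = 0.393 g
Step 2: Ratio = 0.393 / 4.282 = 0.0917795
Step 3: Mass loss% = 0.0917795 * 100 = 9.17795% ≈ 9.18%

9.18%


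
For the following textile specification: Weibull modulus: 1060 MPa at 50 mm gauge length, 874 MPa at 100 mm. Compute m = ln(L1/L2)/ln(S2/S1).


Formula: m = ln(L1/L2) / ln(S2/S1)
Step 1: ln(L1/L2) = ln(50/100) = -0.69315
Step 2: S2/S1 = 874/1060 = 0.82453
Step 3: ln(S2/S1) = ln(0.82453) = -0.19294
Step 4: m = -0.69315 / -0.19294 = 3.59

3.59 (Weibull m)


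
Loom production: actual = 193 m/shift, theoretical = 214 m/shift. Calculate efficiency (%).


Formula: Efficiency% = (Actual output / Theoretical output) * 100
Efficiency% = (193 / 214) * 100
Efficiency% = 0.901869 * 100 = 90.1869% ≈ 90.2%

90.2%


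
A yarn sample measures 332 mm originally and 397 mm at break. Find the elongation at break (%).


Formula: Elongation (%) = ((L_break - L0) / L0) * 100
Step 1: Extension = 397 - 332 = 65 mm
Step 2: Elongation = (65 / 332) * 100
Step 3: Elongation = 0.195783 * 100 = 19.5783% ≈ 19.6%

19.6%


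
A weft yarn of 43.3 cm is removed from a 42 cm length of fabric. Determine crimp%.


Formula: Crimp% = ((L_yarn - L_fabric) / L_fabric) * 100
Step 1: Extension = 43.3 - 42 = 1.3 cm
Step 2: Crimp% = (1.3 / 42) * 100
Step 3: Crimp% = 0.030952 * 100 = 3.0952% ≈ 3.1%

3.1%


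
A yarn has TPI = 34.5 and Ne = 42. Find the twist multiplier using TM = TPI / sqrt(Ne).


Formula: TM = TPI / sqrt(Ne)
Step 1: sqrt(Ne) = sqrt(42) = 6.4807
Step 2: TM = 34.5 / 6.4807 = 5.32

5.32 TM


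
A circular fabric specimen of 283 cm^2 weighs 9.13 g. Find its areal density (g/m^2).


Formula: GSM = mass_g / area_m2
Step 1: Convert area: 283 cm^2 = 283 / 10000 = 0.0283 m^2
Step 2: GSM = 9.13 g / 0.0283 m^2 = 322.6 g/m^2

322.6 g/m^2


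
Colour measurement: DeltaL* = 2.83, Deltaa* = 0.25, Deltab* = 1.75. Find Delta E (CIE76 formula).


Formula: Delta E = sqrt(dL*^2 + da*^2 + db*^2)
Step 1: dL*^2 = 2.83^2 = 8.0089
Step 2: da*^2 = 0.25^2 = 0.0625
Step 3: db*^2 = 1.75^2 = 3.0625
Step 4: Sum = 8.0089 + 0.0625 + 3.0625 = 11.1339
Step 5: Delta E = sqrt(11.1339) = 3.34

3.34 Delta E


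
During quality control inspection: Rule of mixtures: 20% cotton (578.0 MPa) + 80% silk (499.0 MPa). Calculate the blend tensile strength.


Formula: Blend property = (fraction_A * property_A) + (fraction_B * property_B)
Step 1: Contribution A = 20/100 * 578.0 MPa = 115.6 MPa
Step 2: Contribution B = 80/100 * 499.0 MPa = 399.2 MPa
Step 3: Blend tensile strength = 115.6 + 399.2 = 514.8 MPa

514.8 MPa


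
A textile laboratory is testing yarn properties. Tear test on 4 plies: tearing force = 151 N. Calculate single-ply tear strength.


Formula: Per-ply strength = Total force / Number of plies
Per-ply = 151 N / 4
Per-ply = 37.75 N

37.75 N


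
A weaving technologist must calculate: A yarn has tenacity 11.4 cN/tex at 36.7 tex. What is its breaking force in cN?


Formula: Breaking force = Tenacity * Linear density
F = 11.4 cN/tex * 36.7 tex
F = 418.38 cN

418.38 cN


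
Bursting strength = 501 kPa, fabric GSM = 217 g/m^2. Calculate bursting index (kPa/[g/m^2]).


Formula: Bursting Index = Bursting Strength / Fabric GSM
BI = 501 kPa / 217 g/m^2
BI = 2.309 kPa/(g/m^2)

2.309 kPa/(g/m^2)


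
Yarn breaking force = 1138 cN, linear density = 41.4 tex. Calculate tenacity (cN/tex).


Formula: Tenacity = Breaking force / Linear density
Tenacity = 1138 cN / 41.4 tex
Tenacity = 27.49 cN/tex

27.49 cN/tex


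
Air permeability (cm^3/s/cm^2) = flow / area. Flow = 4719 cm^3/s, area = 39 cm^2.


Formula: Air Permeability = Airflow / Test Area
AP = 4719 cm^3/s / 39 cm^2
AP = 121.0 cm^3/s/cm^2

121.0 cm^3/s/cm^2


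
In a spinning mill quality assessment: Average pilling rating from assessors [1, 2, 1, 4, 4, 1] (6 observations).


Formula: Mean = sum / count
Sum = 1 + 2 + 1 + 4 + 4 + 1 = 13
Mean = 13 / 6 = 2.2

2.2


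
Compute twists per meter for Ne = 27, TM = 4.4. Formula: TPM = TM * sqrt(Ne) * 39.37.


Formula: TPM = TM * sqrt(Ne) * 39.37
Step 1: sqrt(Ne) = sqrt(27) = 5.1962
Step 2: TM * sqrt(Ne) = 4.4 * 5.1962 = 22.8633
Step 3: TPM = 22.8633 * 39.37 = 900 twists/m

900 twists/m


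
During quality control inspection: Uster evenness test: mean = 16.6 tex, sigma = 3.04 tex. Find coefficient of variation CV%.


Formula: CV% = (standard deviation / mean) * 100
Step 1: Ratio = 3.04 / 16.6 = 0.183133
Step 2: CV% = 0.183133 * 100 = 18.3133% ≈ 18.3%

18.3%


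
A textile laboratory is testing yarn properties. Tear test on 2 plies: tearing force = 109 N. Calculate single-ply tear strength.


Formula: Per-ply strength = Total force / Number of plies
Per-ply = 109 N / 2
Per-ply = 54.5 N

54.5 N


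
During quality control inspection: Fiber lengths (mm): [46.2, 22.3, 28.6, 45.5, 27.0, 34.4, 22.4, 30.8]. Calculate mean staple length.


Formula: Mean = sum of lengths / count
Sum = 46.2 + 22.3 + 28.6 + 45.5 + 27.0 + 34.4 + 22.4 + 30.8
Sum = 257.2 mm
Mean = 257.2 / 8 = 32.15 mm

32.15 mm


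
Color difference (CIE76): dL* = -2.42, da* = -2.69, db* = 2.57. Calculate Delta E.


Formula: Delta E = sqrt(dL*^2 + da*^2 + db*^2)
Step 1: dL*^2 = (-2.42)^2 = 5.8564
Step 2: da*^2 = (-2.69)^2 = 7.2361
Step 3: db*^2 = 2.57^2 = 6.6049
Step 4: Sum = 5.8564 + 7.2361 + 6.6049 = 19.6974
Step 5: Delta E = sqrt(19.6974) = 4.44

4.44 Delta E


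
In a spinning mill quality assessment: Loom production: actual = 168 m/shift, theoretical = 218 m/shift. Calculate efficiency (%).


Formula: Efficiency% = (Actual output / Theoretical output) * 100
Efficiency% = (168 / 218) * 100
Efficiency% = 0.770642 * 100 = 77.0642% ≈ 77.1%

77.1%


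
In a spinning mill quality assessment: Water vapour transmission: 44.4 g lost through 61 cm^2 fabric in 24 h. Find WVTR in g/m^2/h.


Formula: WVTR = mass_loss / (area * time)
Step 1: Convert area: 61 cm^2 = 0.0061 m^2
Step 2: WVTR = 44.4 g / (0.0061 m^2 * 24 h)
Step 3: WVTR = 44.4 / 0.1464 = 303.3 g/m^2/h

303.3 g/m^2/h


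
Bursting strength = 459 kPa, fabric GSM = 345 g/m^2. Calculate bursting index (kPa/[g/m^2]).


Formula: Bursting Index = Bursting Strength / Fabric GSM
BI = 459 kPa / 345 g/m^2
BI = 1.330 kPa/(g/m^2)

1.330 kPa/(g/m^2)


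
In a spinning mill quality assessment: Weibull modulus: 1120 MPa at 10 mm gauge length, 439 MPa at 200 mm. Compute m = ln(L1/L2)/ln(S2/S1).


Formula: m = ln(L1/L2) / ln(S2/S1)
Step 1: ln(L1/L2) = ln(10/200) = -2.99573
Step 2: S2/S1 = 439/1120 = 0.39196
Step 3: ln(S2/S1) = ln(0.39196) = -0.93660
Step 4: m = -2.99573 / -0.93660 = 3.20

3.20 (Weibull m)


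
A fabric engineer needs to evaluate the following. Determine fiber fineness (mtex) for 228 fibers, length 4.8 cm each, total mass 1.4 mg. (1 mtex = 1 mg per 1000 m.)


Formula: fineness (mtex) = mass (mg) / total length (km) = (mass_mg / total_length_m) * 1000
Step 1: Convert fiber length: 4.8 cm = 0.048 m
Step 2: Total fiber length = 228 * 0.048 = 10.944 m
Step 3: Linear density = 1.4 mg / 10.944 m = 0.1279 mg/m
Step 4: fineness = 0.1279 * 1000 = 127.9 mtex

127.9 mtex


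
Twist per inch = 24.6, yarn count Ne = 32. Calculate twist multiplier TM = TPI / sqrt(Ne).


Formula: TM = TPI / sqrt(Ne)
Step 1: sqrt(Ne) = sqrt(32) = 5.6569
Step 2: TM = 24.6 / 5.6569 = 4.35

4.35 TM


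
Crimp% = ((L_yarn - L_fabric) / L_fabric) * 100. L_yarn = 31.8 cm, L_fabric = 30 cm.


Formula: Crimp% = ((L_yarn - L_fabric) / L_fabric) * 100
Step 1: Extension = 31.8 - 30 = 1.8 cm
Step 2: Crimp% = (1.8 / 30) * 100
Step 3: Crimp% = 0.06 * 100 = 6.0%

6.0%


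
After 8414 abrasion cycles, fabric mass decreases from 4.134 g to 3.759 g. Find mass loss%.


Formula: Mass loss% = ((m_before - m_after) / m_before) * 100
Step 1: Mass loss = 4.134 - 3.759 = 0.375 g
Step 2: Ratio = 0.375 / 4.134 = 0.0907112
Step 3: Mass loss% = 0.0907112 * 100 = 9.07112% ≈ 9.07%

9.07%


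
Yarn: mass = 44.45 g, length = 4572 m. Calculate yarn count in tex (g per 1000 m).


Formula: Tex = (mass_g / length_m) * 1000
Substituting: Tex = (44.45 / 4572) * 1000
Intermediate: 44.45 / 4572 = 0.00972222 g/m
Tex = 0.00972222 * 1000 = 9.72 tex

9.72 tex


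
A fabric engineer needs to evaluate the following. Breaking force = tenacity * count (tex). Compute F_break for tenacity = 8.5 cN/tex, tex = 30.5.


Formula: Breaking force = Tenacity * Linear density
F = 8.5 cN/tex * 30.5 tex
F = 259.25 cN

259.25 cN


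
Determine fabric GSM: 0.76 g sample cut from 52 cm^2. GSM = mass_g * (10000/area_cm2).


Formula: GSM = mass_g / area_m2
Step 1: Convert area: 52 cm^2 = 52 / 10000 = 0.0052 m^2
Step 2: GSM = 0.76 g / 0.0052 m^2 = 146.2 g/m^2

146.2 g/m^2


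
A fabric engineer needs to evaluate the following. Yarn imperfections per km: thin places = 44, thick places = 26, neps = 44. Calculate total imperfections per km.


Formula: Total = thin places + thick places + neps
Total = 44 + 26 + 44
Total = 114 imperfections/km

114 imperfections/km


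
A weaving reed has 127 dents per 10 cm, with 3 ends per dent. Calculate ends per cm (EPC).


Formula: EPC = (dents per 10 cm * ends per dent) / 10
Step 1: Total ends per 10 cm = 127 * 3 = 381
Step 2: EPC = 381 / 10 = 38.1 ends/cm

38.1 ends/cm


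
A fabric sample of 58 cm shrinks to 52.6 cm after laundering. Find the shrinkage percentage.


Formula: Shrinkage% = ((L_before - L_after) / L_before) * 100
Step 1: Shrinkage = 58 - 52.6 = 5.4 cm
Step 2: Shrinkage% = (5.4 / 58) * 100
Step 3: Shrinkage% = 0.093103 * 100 = 9.3103% ≈ 9.3%

9.3%


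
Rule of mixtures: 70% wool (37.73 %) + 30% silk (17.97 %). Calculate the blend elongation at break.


Formula: Blend property = (fraction_A * property_A) + (fraction_B * property_B)
Step 1: Contribution A = 70/100 * 37.73 % = 26.411 %
Step 2: Contribution B = 30/100 * 17.97 % = 5.391 %
Step 3: Blend elongation at break = 26.411 + 5.391 = 31.802 %

31.802 %


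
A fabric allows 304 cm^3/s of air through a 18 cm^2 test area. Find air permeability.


Formula: Air Permeability = Airflow / Test Area
AP = 304 cm^3/s / 18 cm^2
AP = 16.9 cm^3/s/cm^2

16.9 cm^3/s/cm^2


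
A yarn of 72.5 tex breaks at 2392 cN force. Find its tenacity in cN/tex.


Formula: Tenacity = Breaking force / Linear density
Tenacity = 2392 cN / 72.5 tex
Tenacity = 32.99 cN/tex

32.99 cN/tex


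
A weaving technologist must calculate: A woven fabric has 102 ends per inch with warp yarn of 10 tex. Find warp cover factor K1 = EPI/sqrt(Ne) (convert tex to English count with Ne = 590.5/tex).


Formula: K1 = EPI / sqrt(Ne), with Ne = 590.5 / tex_warp
Step 1: Ne = 590.5 / 10 = 59.05
Step 2: sqrt(Ne) = sqrt(59.05) = 7.6844
Step 3: K1 = 102 / 7.6844 = 13.3

13.3


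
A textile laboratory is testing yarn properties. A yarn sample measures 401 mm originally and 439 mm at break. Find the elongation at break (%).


Formula: Elongation (%) = ((L_break - L0) / L0) * 100
Step 1: Extension = 439 - 401 = 38 mm
Step 2: Elongation = (38 / 401) * 100
Step 3: Elongation = 0.094763 * 100 = 9.4763% ≈ 9.5%

9.5%


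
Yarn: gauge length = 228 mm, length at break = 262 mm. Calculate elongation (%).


Formula: Elongation (%) = ((L_break - L0) / L0) * 100
Step 1: Extension = 262 - 228 = 34 mm
Step 2: Elongation = (34 / 228) * 100
Step 3: Elongation = 0.149123 * 100 = 14.9123% ≈ 14.9%

14.9%


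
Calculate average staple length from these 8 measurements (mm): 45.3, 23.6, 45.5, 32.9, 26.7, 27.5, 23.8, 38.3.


Formula: Mean = sum of lengths / count
Sum = 45.3 + 23.6 + 45.5 + 32.9 + 26.7 + 27.5 + 23.8 + 38.3
Sum = 263.6 mm
Mean = 263.6 / 8 = 32.95 mm

32.95 mm


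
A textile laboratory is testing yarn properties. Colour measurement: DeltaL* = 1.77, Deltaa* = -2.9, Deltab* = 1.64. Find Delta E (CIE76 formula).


Formula: Delta E = sqrt(dL*^2 + da*^2 + db*^2)
Step 1: dL*^2 = 1.77^2 = 3.1329
Step 2: da*^2 = (-2.9)^2 = 8.41
Step 3: db*^2 = 1.64^2 = 2.6896
Step 4: Sum = 3.1329 + 8.41 + 2.6896 = 14.2325
Step 5: Delta E = sqrt(14.2325) = 3.77

3.77 Delta E


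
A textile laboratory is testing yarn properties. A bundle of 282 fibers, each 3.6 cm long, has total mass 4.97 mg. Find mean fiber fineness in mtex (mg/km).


Formula: fineness (mtex) = mass (mg) / total length (km) = (mass_mg / total_length_m) * 1000
Step 1: Convert fiber length: 3.6 cm = 0.036 m
Step 2: Total fiber length = 282 * 0.036 = 10.152 m
Step 3: Linear density = 4.97 mg / 10.152 m = 0.4896 mg/m
Step 4: fineness = 0.4896 * 1000 = 489.6 mtex

489.6 mtex


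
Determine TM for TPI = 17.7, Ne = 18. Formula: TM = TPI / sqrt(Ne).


Formula: TM = TPI / sqrt(Ne)
Step 1: sqrt(Ne) = sqrt(18) = 4.2426
Step 2: TM = 17.7 / 4.2426 = 4.17

4.17 TM


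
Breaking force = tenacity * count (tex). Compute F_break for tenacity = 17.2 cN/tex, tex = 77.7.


Formula: Breaking force = Tenacity * Linear density
F = 17.2 cN/tex * 77.7 tex
F = 1336.44 cN

1336.44 cN


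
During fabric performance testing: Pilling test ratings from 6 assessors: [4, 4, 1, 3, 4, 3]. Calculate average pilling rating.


Formula: Mean = sum / count
Sum = 4 + 4 + 1 + 3 + 4 + 3 = 19
Mean = 19 / 6 = 3.2

3.2


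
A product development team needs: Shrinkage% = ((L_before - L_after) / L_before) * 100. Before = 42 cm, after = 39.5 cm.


Formula: Shrinkage% = ((L_before - L_after) / L_before) * 100
Step 1: Shrinkage = 42 - 39.5 = 2.5 cm
Step 2: Shrinkage% = (2.5 / 42) * 100
Step 3: Shrinkage% = 0.059524 * 100 = 5.9524% ≈ 6.0%

6.0%


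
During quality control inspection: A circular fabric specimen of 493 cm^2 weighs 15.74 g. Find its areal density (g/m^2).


Formula: GSM = mass_g / area_m2
Step 1: Convert area: 493 cm^2 = 493 / 10000 = 0.0493 m^2
Step 2: GSM = 15.74 g / 0.0493 m^2 = 319.3 g/m^2

319.3 g/m^2


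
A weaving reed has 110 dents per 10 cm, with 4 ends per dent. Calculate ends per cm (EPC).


Formula: EPC = (dents per 10 cm * ends per dent) / 10
Step 1: Total ends per 10 cm = 110 * 4 = 440
Step 2: EPC = 440 / 10 = 44.0 ends/cm

44.0 ends/cm


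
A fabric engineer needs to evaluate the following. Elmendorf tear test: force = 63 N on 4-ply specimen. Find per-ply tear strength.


Formula: Per-ply strength = Total force / Number of plies
Per-ply = 63 N / 4
Per-ply = 15.75 N

15.75 N


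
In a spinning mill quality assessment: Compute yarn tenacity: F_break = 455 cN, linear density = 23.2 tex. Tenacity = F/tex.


Formula: Tenacity = Breaking force / Linear density
Tenacity = 455 cN / 23.2 tex
Tenacity = 19.61 cN/tex

19.61 cN/tex


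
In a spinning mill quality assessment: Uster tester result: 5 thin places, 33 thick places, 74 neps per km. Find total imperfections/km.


Formula: Total = thin places + thick places + neps
Total = 5 + 33 + 74
Total = 112 imperfections/km

112 imperfections/km


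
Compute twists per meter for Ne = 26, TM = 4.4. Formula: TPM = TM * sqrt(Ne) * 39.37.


Formula: TPM = TM * sqrt(Ne) * 39.37
Step 1: sqrt(Ne) = sqrt(26) = 5.099
Step 2: TM * sqrt(Ne) = 4.4 * 5.099 = 22.4356
Step 3: TPM = 22.4356 * 39.37 = 883 twists/m

883 twists/m


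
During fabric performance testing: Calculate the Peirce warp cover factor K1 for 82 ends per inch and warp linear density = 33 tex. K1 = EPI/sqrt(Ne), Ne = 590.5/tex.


Formula: K1 = EPI / sqrt(Ne), with Ne = 590.5 / tex_warp
Step 1: Ne = 590.5 / 33 = 17.894
Step 2: sqrt(Ne) = sqrt(17.894) = 4.2301
Step 3: K1 = 82 / 4.2301 = 19.4

19.4


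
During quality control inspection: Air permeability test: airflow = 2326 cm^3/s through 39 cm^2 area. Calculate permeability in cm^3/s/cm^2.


Formula: Air Permeability = Airflow / Test Area
AP = 2326 cm^3/s / 39 cm^2
AP = 59.6 cm^3/s/cm^2

59.6 cm^3/s/cm^2


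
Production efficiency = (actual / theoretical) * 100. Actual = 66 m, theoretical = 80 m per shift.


Formula: Efficiency% = (Actual output / Theoretical output) * 100
Efficiency% = (66 / 80) * 100
Efficiency% = 0.825 * 100 = 82.5%

82.5%


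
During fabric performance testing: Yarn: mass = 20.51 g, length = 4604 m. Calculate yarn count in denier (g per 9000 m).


Formula: den = (mass_g / length_m) * 9000
Substituting: den = (20.51 / 4604) * 9000
Intermediate: 20.51 / 4604 = 0.00445482 g/m
den = 0.00445482 * 9000 = 40.1 denier

40.1 denier


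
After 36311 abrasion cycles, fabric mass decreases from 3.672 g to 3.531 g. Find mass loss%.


Formula: Mass loss% = ((m_before - m_after) / m_before) * 100
Step 1: Mass loss = 3.672 - 3.531 = 0.141 g
Step 2: Ratio = 0.141 / 3.672 = 0.0383987
Step 3: Mass loss% = 0.0383987 * 100 = 3.83987% ≈ 3.84%

3.84%


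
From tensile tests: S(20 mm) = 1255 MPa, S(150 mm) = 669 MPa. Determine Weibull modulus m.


Formula: m = ln(L1/L2) / ln(S2/S1)
Step 1: ln(L1/L2) = ln(20/150) = -2.01490
Step 2: S2/S1 = 669/1255 = 0.53307
Step 3: ln(S2/S1) = ln(0.53307) = -0.62910
Step 4: m = -2.01490 / -0.62910 = 3.20

3.20 (Weibull m)


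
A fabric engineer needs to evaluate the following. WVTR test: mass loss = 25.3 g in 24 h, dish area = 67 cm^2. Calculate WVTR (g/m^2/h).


Formula: WVTR = mass_loss / (area * time)
Step 1: Convert area: 67 cm^2 = 0.0067 m^2
Step 2: WVTR = 25.3 g / (0.0067 m^2 * 24 h)
Step 3: WVTR = 25.3 / 0.1608 = 157.3 g/m^2/h

157.3 g/m^2/h


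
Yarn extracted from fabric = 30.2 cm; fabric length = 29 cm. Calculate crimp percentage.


Formula: Crimp% = ((L_yarn - L_fabric) / L_fabric) * 100
Step 1: Extension = 30.2 - 29 = 1.2 cm
Step 2: Crimp% = (1.2 / 29) * 100
Step 3: Crimp% = 0.041379 * 100 = 4.1379% ≈ 4.1%

4.1%


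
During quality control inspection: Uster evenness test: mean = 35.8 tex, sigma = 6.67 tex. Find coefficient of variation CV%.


Formula: CV% = (standard deviation / mean) * 100
Step 1: Ratio = 6.67 / 35.8 = 0.186313
Step 2: CV% = 0.186313 * 100 = 18.6313% ≈ 18.6%

18.6%


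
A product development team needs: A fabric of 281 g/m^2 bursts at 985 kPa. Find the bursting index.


Formula: Bursting Index = Bursting Strength / Fabric GSM
BI = 985 kPa / 281 g/m^2
BI = 3.505 kPa/(g/m^2)

3.505 kPa/(g/m^2)


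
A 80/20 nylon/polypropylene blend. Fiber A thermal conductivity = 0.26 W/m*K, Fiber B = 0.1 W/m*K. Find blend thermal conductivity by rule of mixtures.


Formula: Blend property = (fraction_A * property_A) + (fraction_B * property_B)
Step 1: Contribution A = 80/100 * 0.26 W/m*K = 0.208 W/m*K
Step 2: Contribution B = 20/100 * 0.1 W/m*K = 0.02 W/m*K
Step 3: Blend thermal conductivity = 0.208 + 0.02 = 0.228 W/m*K

0.228 W/m*K


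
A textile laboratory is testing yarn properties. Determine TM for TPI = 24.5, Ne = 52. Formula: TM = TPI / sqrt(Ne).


Formula: TM = TPI / sqrt(Ne)
Step 1: sqrt(Ne) = sqrt(52) = 7.2111
Step 2: TM = 24.5 / 7.2111 = 3.40

3.40 TM


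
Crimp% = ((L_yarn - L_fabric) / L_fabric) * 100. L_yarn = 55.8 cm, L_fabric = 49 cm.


Formula: Crimp% = ((L_yarn - L_fabric) / L_fabric) * 100
Step 1: Extension = 55.8 - 49 = 6.8 cm
Step 2: Crimp% = (6.8 / 49) * 100
Step 3: Crimp% = 0.138776 * 100 = 13.8776% ≈ 13.9%

13.9%


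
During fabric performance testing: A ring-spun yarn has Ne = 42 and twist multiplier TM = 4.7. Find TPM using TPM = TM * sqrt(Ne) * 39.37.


Formula: TPM = TM * sqrt(Ne) * 39.37
Step 1: sqrt(Ne) = sqrt(42) = 6.4807
Step 2: TM * sqrt(Ne) = 4.7 * 6.4807 = 30.4593
Step 3: TPM = 30.4593 * 39.37 = 1199 twists/m

1199 twists/m


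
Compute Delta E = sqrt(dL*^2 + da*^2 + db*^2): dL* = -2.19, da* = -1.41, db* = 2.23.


Formula: Delta E = sqrt(dL*^2 + da*^2 + db*^2)
Step 1: dL*^2 = (-2.19)^2 = 4.7961
Step 2: da*^2 = (-1.41)^2 = 1.9881
Step 3: db*^2 = 2.23^2 = 4.9729
Step 4: Sum = 4.7961 + 1.9881 + 4.9729 = 11.7571
Step 5: Delta E = sqrt(11.7571) = 3.43

3.43 Delta E


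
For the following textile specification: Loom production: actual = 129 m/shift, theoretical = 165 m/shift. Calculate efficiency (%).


Formula: Efficiency% = (Actual output / Theoretical output) * 100
Efficiency% = (129 / 165) * 100
Efficiency% = 0.781818 * 100 = 78.1818% ≈ 78.2%

78.2%


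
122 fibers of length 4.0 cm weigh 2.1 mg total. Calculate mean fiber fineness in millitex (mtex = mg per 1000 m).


Formula: fineness (mtex) = mass (mg) / total length (km) = (mass_mg / total_length_m) * 1000
Step 1: Convert fiber length: 4.0 cm = 0.04 m
Step 2: Total fiber length = 122 * 0.04 = 4.88 m
Step 3: Linear density = 2.1 mg / 4.88 m = 0.4303 mg/m
Step 4: fineness = 0.4303 * 1000 = 430.3 mtex

430.3 mtex


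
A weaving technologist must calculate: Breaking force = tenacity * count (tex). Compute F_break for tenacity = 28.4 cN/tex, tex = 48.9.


Formula: Breaking force = Tenacity * Linear density
F = 28.4 cN/tex * 48.9 tex
F = 1388.76 cN

1388.76 cN


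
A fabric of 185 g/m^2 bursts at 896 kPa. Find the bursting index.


Formula: Bursting Index = Bursting Strength / Fabric GSM
BI = 896 kPa / 185 g/m^2
BI = 4.843 kPa/(g/m^2)

4.843 kPa/(g/m^2)


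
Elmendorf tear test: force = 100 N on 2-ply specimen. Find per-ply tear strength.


Formula: Per-ply strength = Total force / Number of plies
Per-ply = 100 N / 2
Per-ply = 50 N

50 N


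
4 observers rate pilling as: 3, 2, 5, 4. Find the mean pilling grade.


Formula: Mean = sum / count
Sum = 3 + 2 + 5 + 4 = 14
Mean = 14 / 4 = 3.5

3.5


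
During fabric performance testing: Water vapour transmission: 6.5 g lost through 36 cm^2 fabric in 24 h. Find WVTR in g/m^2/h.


Formula: WVTR = mass_loss / (area * time)
Step 1: Convert area: 36 cm^2 = 0.0036 m^2
Step 2: WVTR = 6.5 g / (0.0036 m^2 * 24 h)
Step 3: WVTR = 6.5 / 0.0864 = 75.2 g/m^2/h

75.2 g/m^2/h


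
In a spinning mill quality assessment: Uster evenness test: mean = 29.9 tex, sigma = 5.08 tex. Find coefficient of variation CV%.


Formula: CV% = (standard deviation / mean) * 100
Step 1: Ratio = 5.08 / 29.9 = 0.1699
Step 2: CV% = 0.1699 * 100 = 16.99% ≈ 17.0%

17.0%


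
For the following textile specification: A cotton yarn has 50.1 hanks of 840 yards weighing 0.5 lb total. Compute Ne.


Formula: Ne = hanks / mass_lb
Substituting: Ne = 50.1 / 0.5
Ne = 100.2

100.2 Ne


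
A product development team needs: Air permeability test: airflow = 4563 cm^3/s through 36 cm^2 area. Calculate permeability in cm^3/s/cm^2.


Formula: Air Permeability = Airflow / Test Area
AP = 4563 cm^3/s / 36 cm^2
AP = 126.8 cm^3/s/cm^2

126.8 cm^3/s/cm^2


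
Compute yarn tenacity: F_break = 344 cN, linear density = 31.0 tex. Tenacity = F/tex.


Formula: Tenacity = Breaking force / Linear density
Tenacity = 344 cN / 31.0 tex
Tenacity = 11.10 cN/tex

11.10 cN/tex


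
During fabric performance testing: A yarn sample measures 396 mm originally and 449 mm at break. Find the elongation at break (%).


Formula: Elongation (%) = ((L_break - L0) / L0) * 100
Step 1: Extension = 449 - 396 = 53 mm
Step 2: Elongation = (53 / 396) * 100
Step 3: Elongation = 0.133838 * 100 = 13.3838% ≈ 13.4%

13.4%


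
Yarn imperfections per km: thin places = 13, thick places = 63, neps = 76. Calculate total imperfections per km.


Formula: Total = thin places + thick places + neps
Total = 13 + 63 + 76
Total = 152 imperfections/km

152 imperfections/km


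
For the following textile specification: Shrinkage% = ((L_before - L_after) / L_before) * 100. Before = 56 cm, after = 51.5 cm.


Formula: Shrinkage% = ((L_before - L_after) / L_before) * 100
Step 1: Shrinkage = 56 - 51.5 = 4.5 cm
Step 2: Shrinkage% = (4.5 / 56) * 100
Step 3: Shrinkage% = 0.080357 * 100 = 8.0357% ≈ 8.0%

8.0%


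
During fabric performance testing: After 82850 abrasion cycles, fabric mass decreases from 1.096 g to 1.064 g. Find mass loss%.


Formula: Mass loss% = ((m_before - m_after) / m_before) * 100
Step 1: Mass loss = 1.096 - 1.064 = 0.032 g
Step 2: Ratio = 0.032 / 1.096 = 0.0291971
Step 3: Mass loss% = 0.0291971 * 100 = 2.91971% ≈ 2.92%

2.92%


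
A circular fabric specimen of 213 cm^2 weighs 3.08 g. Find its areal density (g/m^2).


Formula: GSM = mass_g / area_m2
Step 1: Convert area: 213 cm^2 = 213 / 10000 = 0.0213 m^2
Step 2: GSM = 3.08 g / 0.0213 m^2 = 144.6 g/m^2

144.6 g/m^2


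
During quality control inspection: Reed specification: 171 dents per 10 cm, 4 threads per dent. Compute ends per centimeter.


Formula: EPC = (dents per 10 cm * ends per dent) / 10
Step 1: Total ends per 10 cm = 171 * 4 = 684
Step 2: EPC = 684 / 10 = 68.4 ends/cm

68.4 ends/cm


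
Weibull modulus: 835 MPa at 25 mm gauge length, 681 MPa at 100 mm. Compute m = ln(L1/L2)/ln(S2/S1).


Formula: m = ln(L1/L2) / ln(S2/S1)
Step 1: ln(L1/L2) = ln(25/100) = -1.38629
Step 2: S2/S1 = 681/835 = 0.81557
Step 3: ln(S2/S1) = ln(0.81557) = -0.20387
Step 4: m = -1.38629 / -0.20387 = 6.80

6.80 (Weibull m)


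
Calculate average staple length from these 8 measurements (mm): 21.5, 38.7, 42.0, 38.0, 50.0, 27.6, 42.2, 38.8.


Formula: Mean = sum of lengths / count
Sum = 21.5 + 38.7 + 42.0 + 38.0 + 50.0 + 27.6 + 42.2 + 38.8
Sum = 298.8 mm
Mean = 298.8 / 8 = 37.35 mm

37.35 mm


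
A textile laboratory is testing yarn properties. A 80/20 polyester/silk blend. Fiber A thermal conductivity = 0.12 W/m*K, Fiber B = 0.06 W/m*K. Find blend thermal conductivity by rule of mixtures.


Formula: Blend property = (fraction_A * property_A) + (fraction_B * property_B)
Step 1: Contribution A = 80/100 * 0.12 W/m*K = 0.096 W/m*K
Step 2: Contribution B = 20/100 * 0.06 W/m*K = 0.012 W/m*K
Step 3: Blend thermal conductivity = 0.096 + 0.012 = 0.108 W/m*K

0.108 W/m*K


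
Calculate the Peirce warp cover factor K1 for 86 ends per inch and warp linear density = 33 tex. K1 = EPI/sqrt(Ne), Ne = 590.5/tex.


Formula: K1 = EPI / sqrt(Ne), with Ne = 590.5 / tex_warp
Step 1: Ne = 590.5 / 33 = 17.894
Step 2: sqrt(Ne) = sqrt(17.894) = 4.2301
Step 3: K1 = 86 / 4.2301 = 20.3

20.3


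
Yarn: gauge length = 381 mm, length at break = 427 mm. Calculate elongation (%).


Formula: Elongation (%) = ((L_break - L0) / L0) * 100
Step 1: Extension = 427 - 381 = 46 mm
Step 2: Elongation = (46 / 381) * 100
Step 3: Elongation = 0.120735 * 100 = 12.0735% ≈ 12.1%

12.1%


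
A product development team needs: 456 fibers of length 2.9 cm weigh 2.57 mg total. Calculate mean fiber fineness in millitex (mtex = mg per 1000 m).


Formula: fineness (mtex) = mass (mg) / total length (km) = (mass_mg / total_length_m) * 1000
Step 1: Convert fiber length: 2.9 cm = 0.029 m
Step 2: Total fiber length = 456 * 0.029 = 13.224 m
Step 3: Linear density = 2.57 mg / 13.224 m = 0.1943 mg/m
Step 4: fineness = 0.1943 * 1000 = 194.3 mtex

194.3 mtex


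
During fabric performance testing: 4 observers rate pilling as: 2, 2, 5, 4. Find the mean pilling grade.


Formula: Mean = sum / count
Sum = 2 + 2 + 5 + 4 = 13
Mean = 13 / 4 = 3.3

3.3


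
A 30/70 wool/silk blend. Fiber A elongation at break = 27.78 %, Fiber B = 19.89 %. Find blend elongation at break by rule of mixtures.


Formula: Blend property = (fraction_A * property_A) + (fraction_B * property_B)
Step 1: Contribution A = 30/100 * 27.78 % = 8.334 %
Step 2: Contribution B = 70/100 * 19.89 % = 13.923 %
Step 3: Blend elongation at break = 8.334 + 13.923 = 22.257 %

22.257 %


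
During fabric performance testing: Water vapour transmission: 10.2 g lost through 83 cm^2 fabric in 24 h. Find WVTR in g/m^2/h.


Formula: WVTR = mass_loss / (area * time)
Step 1: Convert area: 83 cm^2 = 0.0083 m^2
Step 2: WVTR = 10.2 g / (0.0083 m^2 * 24 h)
Step 3: WVTR = 10.2 / 0.1992 = 51.2 g/m^2/h

51.2 g/m^2/h


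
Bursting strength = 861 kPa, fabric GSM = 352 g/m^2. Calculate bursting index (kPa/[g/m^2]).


Formula: Bursting Index = Bursting Strength / Fabric GSM
BI = 861 kPa / 352 g/m^2
BI = 2.446 kPa/(g/m^2)

2.446 kPa/(g/m^2)


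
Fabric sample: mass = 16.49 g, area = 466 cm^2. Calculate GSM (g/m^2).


Formula: GSM = mass_g / area_m2
Step 1: Convert area: 466 cm^2 = 466 / 10000 = 0.0466 m^2
Step 2: GSM = 16.49 g / 0.0466 m^2 = 353.9 g/m^2

353.9 g/m^2


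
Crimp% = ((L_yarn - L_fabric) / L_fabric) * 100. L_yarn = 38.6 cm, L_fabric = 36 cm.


Formula: Crimp% = ((L_yarn - L_fabric) / L_fabric) * 100
Step 1: Extension = 38.6 - 36 = 2.6 cm
Step 2: Crimp% = (2.6 / 36) * 100
Step 3: Crimp% = 0.072222 * 100 = 7.2222% ≈ 7.2%

7.2%


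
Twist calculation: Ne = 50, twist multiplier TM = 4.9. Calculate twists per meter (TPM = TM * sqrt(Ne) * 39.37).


Formula: TPM = TM * sqrt(Ne) * 39.37
Step 1: sqrt(Ne) = sqrt(50) = 7.0711
Step 2: TM * sqrt(Ne) = 4.9 * 7.0711 = 34.6484
Step 3: TPM = 34.6484 * 39.37 = 1364 twists/m

1364 twists/m


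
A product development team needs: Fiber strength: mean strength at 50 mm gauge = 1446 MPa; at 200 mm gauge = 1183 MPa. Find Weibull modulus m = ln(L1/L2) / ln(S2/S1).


Formula: m = ln(L1/L2) / ln(S2/S1)
Step 1: ln(L1/L2) = ln(50/200) = -1.38629
Step 2: S2/S1 = 1183/1446 = 0.81812
Step 3: ln(S2/S1) = ln(0.81812) = -0.20075
Step 4: m = -1.38629 / -0.20075 = 6.91

6.91 (Weibull m)


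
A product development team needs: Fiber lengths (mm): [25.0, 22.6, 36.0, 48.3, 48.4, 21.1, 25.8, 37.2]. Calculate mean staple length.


Formula: Mean = sum of lengths / count
Sum = 25.0 + 22.6 + 36.0 + 48.3 + 48.4 + 21.1 + 25.8 + 37.2
Sum = 264.4 mm
Mean = 264.4 / 8 = 33.05 mm

33.05 mm


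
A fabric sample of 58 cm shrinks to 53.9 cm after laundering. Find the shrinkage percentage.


Formula: Shrinkage% = ((L_before - L_after) / L_before) * 100
Step 1: Shrinkage = 58 - 53.9 = 4.1 cm
Step 2: Shrinkage% = (4.1 / 58) * 100
Step 3: Shrinkage% = 0.07069 * 100 = 7.069% ≈ 7.1%

7.1%


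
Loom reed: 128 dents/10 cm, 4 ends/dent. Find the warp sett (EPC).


Formula: EPC = (dents per 10 cm * ends per dent) / 10
Step 1: Total ends per 10 cm = 128 * 4 = 512
Step 2: EPC = 512 / 10 = 51.2 ends/cm

51.2 ends/cm


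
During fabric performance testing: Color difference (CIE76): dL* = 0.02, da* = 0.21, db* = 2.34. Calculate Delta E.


Formula: Delta E = sqrt(dL*^2 + da*^2 + db*^2)
Step 1: dL*^2 = 0.02^2 = 0.0004
Step 2: da*^2 = 0.21^2 = 0.0441
Step 3: db*^2 = 2.34^2 = 5.4756
Step 4: Sum = 0.0004 + 0.0441 + 5.4756 = 5.5201
Step 5: Delta E = sqrt(5.5201) = 2.35

2.35 Delta E


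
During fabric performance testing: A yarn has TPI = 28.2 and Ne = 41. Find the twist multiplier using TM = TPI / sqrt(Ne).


Formula: TM = TPI / sqrt(Ne)
Step 1: sqrt(Ne) = sqrt(41) = 6.4031
Step 2: TM = 28.2 / 6.4031 = 4.40

4.40 TM


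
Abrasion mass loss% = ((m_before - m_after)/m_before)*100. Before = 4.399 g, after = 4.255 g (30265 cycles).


Formula: Mass loss% = ((m_before - m_after) / m_before) * 100
Step 1: Mass loss = 4.399 - 4.255 = 0.144 g
Step 2: Ratio = 0.144 / 4.399 = 0.0327347
Step 3: Mass loss% = 0.0327347 * 100 = 3.27347% ≈ 3.27%

3.27%


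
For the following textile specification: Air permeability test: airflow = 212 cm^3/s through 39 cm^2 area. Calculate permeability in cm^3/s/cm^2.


Formula: Air Permeability = Airflow / Test Area
AP = 212 cm^3/s / 39 cm^2
AP = 5.4 cm^3/s/cm^2

5.4 cm^3/s/cm^2


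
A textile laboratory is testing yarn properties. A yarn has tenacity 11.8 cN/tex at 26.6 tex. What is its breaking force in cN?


Formula: Breaking force = Tenacity * Linear density
F = 11.8 cN/tex * 26.6 tex
F = 313.88 cN

313.88 cN
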